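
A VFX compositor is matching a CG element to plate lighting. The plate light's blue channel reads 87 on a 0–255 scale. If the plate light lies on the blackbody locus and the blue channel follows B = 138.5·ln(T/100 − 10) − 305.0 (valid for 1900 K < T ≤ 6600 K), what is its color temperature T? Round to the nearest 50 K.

ln(t − 10) = (87 + 305.0) / 138.5 = 2.8303.
t − 10 = e^2.8303 = 16.951, so t = 26.951.
T = 100·t = 2695 K → 2700 K to the nearest 50 K.

2700 K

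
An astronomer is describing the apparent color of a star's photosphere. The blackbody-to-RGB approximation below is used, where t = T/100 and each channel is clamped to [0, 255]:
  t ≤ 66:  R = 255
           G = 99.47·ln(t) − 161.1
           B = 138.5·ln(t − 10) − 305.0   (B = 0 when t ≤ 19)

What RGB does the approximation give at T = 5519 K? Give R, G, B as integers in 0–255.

t = 5519/100 = 55.19; the t ≤ 66 branch applies.
R = 255 by definition for t ≤ 66.
G = 99.47·ln 55.19 − 161.1 = 99.47·4.0108 − 161.1 = 237.852.
B = 138.5·ln(55.19 − 10) − 305.0 = 138.5·ln 45.19 − 305.0 = 138.5·3.8109 − 305.0 = 222.806.
Rounded: (255, 238, 223).

R=255, G=238, B=223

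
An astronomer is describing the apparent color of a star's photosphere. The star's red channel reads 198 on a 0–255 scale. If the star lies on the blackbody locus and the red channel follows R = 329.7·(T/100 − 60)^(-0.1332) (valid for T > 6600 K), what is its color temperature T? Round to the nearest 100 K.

10600 K

(t − 60)^(-0.1332) = 198/329.7 = 0.60055.
t − 60 = 0.60055^(1/-0.1332) = 0.60055^(-7.508) = 45.980, so t = 105.980.
T = 100·t = 10598 K → 10600 K to the nearest 100 K.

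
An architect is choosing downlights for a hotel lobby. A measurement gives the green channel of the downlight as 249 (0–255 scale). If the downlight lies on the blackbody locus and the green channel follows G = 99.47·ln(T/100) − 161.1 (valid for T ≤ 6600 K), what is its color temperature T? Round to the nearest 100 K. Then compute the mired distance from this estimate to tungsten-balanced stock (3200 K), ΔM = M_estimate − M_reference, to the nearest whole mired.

-151 mireds

ln t = (249 + 161.1) / 99.47 = 4.1229.
t = e^4.1229 = 61.735.
T = 100·t = 6174 K → 6200 K to the nearest 100 K.
M_estimate = 10⁶/6200 = 161.29; M_reference = 10⁶/3200 = 312.50.
ΔM = 161.29 − 312.50 = -151.21 → -151 mireds.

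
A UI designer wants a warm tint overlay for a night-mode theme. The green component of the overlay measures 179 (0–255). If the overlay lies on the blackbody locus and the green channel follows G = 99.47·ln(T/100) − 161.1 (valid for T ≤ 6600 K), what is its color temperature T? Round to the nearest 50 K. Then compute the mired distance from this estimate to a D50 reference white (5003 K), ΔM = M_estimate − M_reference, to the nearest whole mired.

ln t = (179 + 161.1) / 99.47 = 3.4191.
t = e^3.4191 = 30.543.
T = 100·t = 3054 K → 3050 K to the nearest 50 K.
M_estimate = 10⁶/3050 = 327.87; M_reference = 10⁶/5003 = 199.88.
ΔM = 327.87 − 199.88 = 127.99 → +128 mireds.

+128 mireds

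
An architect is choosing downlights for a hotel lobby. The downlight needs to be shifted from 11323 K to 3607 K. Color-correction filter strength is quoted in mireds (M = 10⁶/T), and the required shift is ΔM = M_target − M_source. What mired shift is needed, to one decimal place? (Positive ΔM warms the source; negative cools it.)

+188.9 mireds

M_source = 10⁶/11323 = 88.316; M_target = 10⁶/3607 = 277.239.
ΔM = 277.239 − 88.316 = 188.923 → +188.9 mireds, a warming shift.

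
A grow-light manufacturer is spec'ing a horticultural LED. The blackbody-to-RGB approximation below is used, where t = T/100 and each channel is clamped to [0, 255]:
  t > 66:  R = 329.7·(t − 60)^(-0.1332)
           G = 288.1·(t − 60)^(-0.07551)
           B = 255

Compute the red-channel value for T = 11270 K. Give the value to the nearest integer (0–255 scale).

t = 11270/100 = 112.7; the t > 66 branch applies.
R = 329.7·(112.7 − 60)^(-0.1332) = 329.7·52.7^(-0.1332) = 329.7·0.58973 = 194.435.
Rounded: 194.

194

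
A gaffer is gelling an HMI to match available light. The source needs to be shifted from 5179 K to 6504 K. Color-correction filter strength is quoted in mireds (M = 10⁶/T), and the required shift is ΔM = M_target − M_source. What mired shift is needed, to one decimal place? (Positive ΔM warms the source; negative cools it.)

-39.3 mireds

M_source = 10⁶/5179 = 193.087; M_target = 10⁶/6504 = 153.752.
ΔM = 153.752 − 193.087 = -39.336 → -39.3 mireds, a cooling shift.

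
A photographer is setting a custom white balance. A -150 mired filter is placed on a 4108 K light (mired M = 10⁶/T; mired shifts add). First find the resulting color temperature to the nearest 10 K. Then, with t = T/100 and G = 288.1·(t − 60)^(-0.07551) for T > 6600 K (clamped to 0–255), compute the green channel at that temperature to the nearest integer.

215

M_in = 10⁶/4108 = 243.43; M_out = 243.43 + (-150) = 93.43.
T_out = 10⁶/93.43 = 10703.5 K → 10700 K; t = 107.
G = 288.1·(107 − 60)^(-0.07551) = 288.1·47^(-0.07551) = 288.1·0.74772 = 215.419.
Rounded: 215.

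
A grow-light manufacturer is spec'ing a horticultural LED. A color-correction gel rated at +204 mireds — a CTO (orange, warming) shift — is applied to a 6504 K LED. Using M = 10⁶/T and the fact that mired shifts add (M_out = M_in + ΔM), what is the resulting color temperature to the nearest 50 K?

2800 K

M_in = 10⁶/6504 = 153.75 mireds.
M_out = 153.75 + (+204) = 357.75 mireds.
T_out = 10⁶/357.75 = 2795.2 K → 2800 K.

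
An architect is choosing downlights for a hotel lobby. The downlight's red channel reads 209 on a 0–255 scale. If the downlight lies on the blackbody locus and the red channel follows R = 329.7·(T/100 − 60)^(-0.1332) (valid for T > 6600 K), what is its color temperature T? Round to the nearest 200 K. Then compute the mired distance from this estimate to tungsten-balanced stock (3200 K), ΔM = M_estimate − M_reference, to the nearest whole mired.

-201 mireds

(t − 60)^(-0.1332) = 209/329.7 = 0.63391.
t − 60 = 0.63391^(1/-0.1332) = 0.63391^(-7.508) = 30.639, so t = 90.639.
T = 100·t = 9064 K → 9000 K to the nearest 200 K.
M_estimate = 10⁶/9000 = 111.11; M_reference = 10⁶/3200 = 312.50.
ΔM = 111.11 − 312.50 = -201.39 → -201 mireds.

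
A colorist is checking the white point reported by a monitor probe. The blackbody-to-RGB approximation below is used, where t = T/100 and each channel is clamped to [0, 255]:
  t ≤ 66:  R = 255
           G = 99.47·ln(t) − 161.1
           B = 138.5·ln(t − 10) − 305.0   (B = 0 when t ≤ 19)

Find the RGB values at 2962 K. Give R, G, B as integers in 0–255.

t = 2962/100 = 29.62; the t ≤ 66 branch applies.
R = 255 by definition for t ≤ 66.
G = 99.47·ln 29.62 − 161.1 = 99.47·3.3884 − 161.1 = 175.949.
B = 138.5·ln(29.62 − 10) − 305.0 = 138.5·ln 19.62 − 305.0 = 138.5·2.9765 − 305.0 = 107.252.
Rounded: (255, 176, 107).

R=255, G=176, B=107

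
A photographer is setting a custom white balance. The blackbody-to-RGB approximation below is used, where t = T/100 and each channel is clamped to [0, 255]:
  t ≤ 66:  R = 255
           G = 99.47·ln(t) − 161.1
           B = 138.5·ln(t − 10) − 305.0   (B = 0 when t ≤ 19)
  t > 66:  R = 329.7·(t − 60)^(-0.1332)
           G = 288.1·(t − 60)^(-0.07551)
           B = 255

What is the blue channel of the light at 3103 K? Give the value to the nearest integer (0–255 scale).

117

t = 3103/100 = 31.03; the t ≤ 66 branch applies.
B = 138.5·ln(31.03 − 10) − 305.0 = 138.5·ln 21.03 − 305.0 = 138.5·3.0459 − 305.0 = 116.864.
Rounded: 117.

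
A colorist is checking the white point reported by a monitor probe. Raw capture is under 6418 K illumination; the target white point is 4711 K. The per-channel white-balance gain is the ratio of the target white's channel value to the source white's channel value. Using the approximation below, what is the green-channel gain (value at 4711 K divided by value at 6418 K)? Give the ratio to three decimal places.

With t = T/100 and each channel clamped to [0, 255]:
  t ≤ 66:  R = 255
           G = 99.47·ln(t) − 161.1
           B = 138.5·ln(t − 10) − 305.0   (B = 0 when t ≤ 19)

At 6418 K (t = 64.18):
  G = 99.47·ln 64.18 − 161.1 = 99.47·4.1617 − 161.1 = 252.863.
At 4711 K (t = 47.11):
  G = 99.47·ln 47.11 − 161.1 = 99.47·3.8525 − 161.1 = 222.107.
Gain = 222.107 / 252.863 = 0.8784 → 0.878.

0.878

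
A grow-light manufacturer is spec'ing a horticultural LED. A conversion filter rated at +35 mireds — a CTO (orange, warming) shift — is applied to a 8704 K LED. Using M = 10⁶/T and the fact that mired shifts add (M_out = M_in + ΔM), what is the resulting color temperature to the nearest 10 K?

M_in = 10⁶/8704 = 114.89 mireds.
M_out = 114.89 + (+35) = 149.89 mireds.
T_out = 10⁶/149.89 = 6671.6 K → 6670 K.

6670 K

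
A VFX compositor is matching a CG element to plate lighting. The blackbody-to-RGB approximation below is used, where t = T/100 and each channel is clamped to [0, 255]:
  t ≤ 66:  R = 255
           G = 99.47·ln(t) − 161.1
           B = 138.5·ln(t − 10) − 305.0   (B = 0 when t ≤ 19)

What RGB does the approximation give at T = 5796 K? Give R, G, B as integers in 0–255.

R=255, G=243, B=231

t = 5796/100 = 57.96; the t ≤ 66 branch applies.
R = 255 by definition for t ≤ 66.
G = 99.47·ln 57.96 − 161.1 = 99.47·4.0598 − 161.1 = 242.724.
B = 138.5·ln(57.96 − 10) − 305.0 = 138.5·ln 47.96 − 305.0 = 138.5·3.8704 − 305.0 = 231.046.
Rounded: (255, 243, 231).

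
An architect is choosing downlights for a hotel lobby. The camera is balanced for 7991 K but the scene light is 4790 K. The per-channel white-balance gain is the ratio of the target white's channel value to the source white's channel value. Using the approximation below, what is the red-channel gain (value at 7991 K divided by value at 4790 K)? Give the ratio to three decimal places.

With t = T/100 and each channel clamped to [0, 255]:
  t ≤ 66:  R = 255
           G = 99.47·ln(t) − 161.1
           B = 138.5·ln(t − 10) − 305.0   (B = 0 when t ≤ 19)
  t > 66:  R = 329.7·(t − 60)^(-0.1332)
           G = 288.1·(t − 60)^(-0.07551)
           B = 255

At 4790 K (t = 47.9):
  R = 255 by definition for t ≤ 66.
At 7991 K (t = 79.91):
  R = 329.7·(79.91 − 60)^(-0.1332) = 329.7·19.91^(-0.1332) = 329.7·0.67137 = 221.352.
Gain = 221.352 / 255.000 = 0.8680 → 0.868.

0.868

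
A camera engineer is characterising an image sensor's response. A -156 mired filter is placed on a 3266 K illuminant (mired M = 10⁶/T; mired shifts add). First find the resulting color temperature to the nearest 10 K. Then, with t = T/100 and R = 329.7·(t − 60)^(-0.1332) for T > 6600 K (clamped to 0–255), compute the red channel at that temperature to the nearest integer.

255

M_in = 10⁶/3266 = 306.18; M_out = 306.18 + (-156) = 150.18.
T_out = 10⁶/150.18 = 6658.5 K → 6660 K; t = 66.6.
R = 329.7·(66.6 − 60)^(-0.1332) = 329.7·6.6^(-0.1332) = 329.7·0.77774 = 256.422 → clamped to 255.
Rounded: 255.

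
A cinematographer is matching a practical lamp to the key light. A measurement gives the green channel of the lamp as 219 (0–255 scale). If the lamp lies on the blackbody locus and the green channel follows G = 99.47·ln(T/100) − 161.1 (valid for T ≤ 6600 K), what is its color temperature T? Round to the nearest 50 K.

4550 K

ln t = (219 + 161.1) / 99.47 = 3.8213.
t = e^3.8213 = 45.661.
T = 100·t = 4566 K → 4550 K to the nearest 50 K.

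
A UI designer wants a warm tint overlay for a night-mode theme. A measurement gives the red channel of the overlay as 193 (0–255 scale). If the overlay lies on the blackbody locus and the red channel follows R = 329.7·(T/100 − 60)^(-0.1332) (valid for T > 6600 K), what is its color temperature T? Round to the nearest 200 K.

11600 K

(t − 60)^(-0.1332) = 193/329.7 = 0.58538.
t − 60 = 0.58538^(1/-0.1332) = 0.58538^(-7.508) = 55.713, so t = 115.713.
T = 100·t = 11571 K → 11600 K to the nearest 200 K.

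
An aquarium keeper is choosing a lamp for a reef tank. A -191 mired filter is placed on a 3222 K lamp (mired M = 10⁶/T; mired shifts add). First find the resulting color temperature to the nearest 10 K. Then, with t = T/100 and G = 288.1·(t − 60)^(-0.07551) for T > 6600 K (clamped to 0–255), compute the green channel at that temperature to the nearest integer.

227

M_in = 10⁶/3222 = 310.37; M_out = 310.37 + (-191) = 119.37.
T_out = 10⁶/119.37 = 8377.6 K → 8380 K; t = 83.8.
G = 288.1·(83.8 − 60)^(-0.07551) = 288.1·23.8^(-0.07551) = 288.1·0.78714 = 226.776.
Rounded: 227.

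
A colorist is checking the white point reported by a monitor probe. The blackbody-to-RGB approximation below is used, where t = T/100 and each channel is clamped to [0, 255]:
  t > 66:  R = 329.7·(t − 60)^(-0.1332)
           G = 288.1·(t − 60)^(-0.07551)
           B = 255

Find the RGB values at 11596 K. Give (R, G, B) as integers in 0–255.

(193, 213, 255)

t = 11596/100 = 115.96; the t > 66 branch applies.
R = 329.7·(115.96 − 60)^(-0.1332) = 329.7·55.96^(-0.1332) = 329.7·0.58504 = 192.886.
G = 288.1·(115.96 − 60)^(-0.07551) = 288.1·55.96^(-0.07551) = 288.1·0.73793 = 212.599.
B = 255 by definition for t > 66.
Rounded: (193, 213, 255).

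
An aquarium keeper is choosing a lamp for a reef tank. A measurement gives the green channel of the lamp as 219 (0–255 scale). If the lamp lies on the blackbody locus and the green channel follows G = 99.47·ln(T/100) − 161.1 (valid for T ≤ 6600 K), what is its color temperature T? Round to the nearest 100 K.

4600 K

ln t = (219 + 161.1) / 99.47 = 3.8213.
t = e^3.8213 = 45.661.
T = 100·t = 4566 K → 4600 K to the nearest 100 K.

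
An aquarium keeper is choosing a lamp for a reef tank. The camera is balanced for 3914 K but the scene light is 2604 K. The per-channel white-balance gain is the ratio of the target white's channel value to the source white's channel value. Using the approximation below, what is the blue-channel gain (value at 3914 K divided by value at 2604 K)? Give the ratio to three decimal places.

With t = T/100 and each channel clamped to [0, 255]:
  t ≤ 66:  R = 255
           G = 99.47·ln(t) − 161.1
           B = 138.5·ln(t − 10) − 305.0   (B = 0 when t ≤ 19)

At 2604 K (t = 26.04):
  B = 138.5·ln(26.04 − 10) − 305.0 = 138.5·ln 16.04 − 305.0 = 138.5·2.7751 − 305.0 = 79.349.
At 3914 K (t = 39.14):
  B = 138.5·ln(39.14 − 10) − 305.0 = 138.5·ln 29.14 − 305.0 = 138.5·3.3721 − 305.0 = 162.037.
Gain = 162.037 / 79.349 = 2.0421 → 2.042.

2.042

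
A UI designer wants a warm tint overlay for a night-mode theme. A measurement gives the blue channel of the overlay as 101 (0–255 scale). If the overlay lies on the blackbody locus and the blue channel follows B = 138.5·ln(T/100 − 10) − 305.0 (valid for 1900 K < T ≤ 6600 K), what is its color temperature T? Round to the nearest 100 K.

2900 K

ln(t − 10) = (101 + 305.0) / 138.5 = 2.9314.
t − 10 = e^2.9314 = 18.754, so t = 28.754.
T = 100·t = 2875 K → 2900 K to the nearest 100 K.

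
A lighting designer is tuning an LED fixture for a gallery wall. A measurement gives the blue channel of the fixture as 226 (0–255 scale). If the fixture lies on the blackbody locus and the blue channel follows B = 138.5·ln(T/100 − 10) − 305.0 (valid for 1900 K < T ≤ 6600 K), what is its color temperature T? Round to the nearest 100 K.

ln(t − 10) = (226 + 305.0) / 138.5 = 3.8339.
t − 10 = e^3.8339 = 46.244, so t = 56.244.
T = 100·t = 5624 K → 5600 K to the nearest 100 K.

5600 K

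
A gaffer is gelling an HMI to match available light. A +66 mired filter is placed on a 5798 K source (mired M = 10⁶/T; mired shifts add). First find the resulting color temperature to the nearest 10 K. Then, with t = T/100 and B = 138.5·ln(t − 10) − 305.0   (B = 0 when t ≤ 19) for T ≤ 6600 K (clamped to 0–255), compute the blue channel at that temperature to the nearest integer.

M_in = 10⁶/5798 = 172.47; M_out = 172.47 + (+66) = 238.47.
T_out = 10⁶/238.47 = 4193.3 K → 4190 K; t = 41.9.
B = 138.5·ln(41.9 − 10) − 305.0 = 138.5·ln 31.9 − 305.0 = 138.5·3.4626 − 305.0 = 174.571.
Rounded: 175.

175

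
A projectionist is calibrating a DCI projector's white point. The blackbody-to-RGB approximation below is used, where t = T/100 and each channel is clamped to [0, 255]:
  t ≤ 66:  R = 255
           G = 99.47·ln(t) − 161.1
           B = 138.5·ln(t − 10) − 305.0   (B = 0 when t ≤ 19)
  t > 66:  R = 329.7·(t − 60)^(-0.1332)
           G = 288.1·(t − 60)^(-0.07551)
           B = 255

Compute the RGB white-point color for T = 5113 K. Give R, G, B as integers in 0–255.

t = 5113/100 = 51.13; the t ≤ 66 branch applies.
R = 255 by definition for t ≤ 66.
G = 99.47·ln 51.13 − 161.1 = 99.47·3.9344 − 161.1 = 230.252.
B = 138.5·ln(51.13 − 10) − 305.0 = 138.5·ln 41.13 − 305.0 = 138.5·3.7167 − 305.0 = 209.768.
Rounded: (255, 230, 210).

R=255, G=230, B=210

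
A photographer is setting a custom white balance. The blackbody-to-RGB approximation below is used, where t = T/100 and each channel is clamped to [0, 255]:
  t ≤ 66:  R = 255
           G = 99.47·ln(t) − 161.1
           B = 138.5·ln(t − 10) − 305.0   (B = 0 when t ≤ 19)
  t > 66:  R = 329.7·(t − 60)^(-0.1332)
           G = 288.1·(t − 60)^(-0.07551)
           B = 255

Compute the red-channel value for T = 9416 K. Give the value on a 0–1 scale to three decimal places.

t = 9416/100 = 94.16; the t > 66 branch applies.
R = 329.7·(94.16 − 60)^(-0.1332) = 329.7·34.16^(-0.1332) = 329.7·0.62479 = 205.994.
On a 0–1 scale: 205.994/255 = 0.8078 → 0.808.

0.808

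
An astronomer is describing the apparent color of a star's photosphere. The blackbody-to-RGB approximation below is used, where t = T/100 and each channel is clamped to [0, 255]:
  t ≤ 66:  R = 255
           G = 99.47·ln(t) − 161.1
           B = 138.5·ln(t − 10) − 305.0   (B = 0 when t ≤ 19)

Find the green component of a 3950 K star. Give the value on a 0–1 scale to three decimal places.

0.802

t = 3950/100 = 39.5; the t ≤ 66 branch applies.
G = 99.47·ln 39.5 − 161.1 = 99.47·3.6763 − 161.1 = 204.582.
On a 0–1 scale: 204.582/255 = 0.8023 → 0.802.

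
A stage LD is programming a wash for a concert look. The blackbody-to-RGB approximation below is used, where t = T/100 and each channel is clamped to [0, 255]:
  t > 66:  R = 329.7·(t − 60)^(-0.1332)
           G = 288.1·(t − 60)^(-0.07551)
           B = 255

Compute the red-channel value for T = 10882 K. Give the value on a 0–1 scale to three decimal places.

0.770

t = 10882/100 = 108.82; the t > 66 branch applies.
R = 329.7·(108.82 − 60)^(-0.1332) = 329.7·48.82^(-0.1332) = 329.7·0.59577 = 196.425.
On a 0–1 scale: 196.425/255 = 0.7703 → 0.770.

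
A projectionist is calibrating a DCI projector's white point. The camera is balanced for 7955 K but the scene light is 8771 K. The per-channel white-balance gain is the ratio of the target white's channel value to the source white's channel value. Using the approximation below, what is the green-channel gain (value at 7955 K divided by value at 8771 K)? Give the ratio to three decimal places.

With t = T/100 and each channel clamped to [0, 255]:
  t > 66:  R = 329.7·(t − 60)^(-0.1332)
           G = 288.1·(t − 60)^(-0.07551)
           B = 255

At 8771 K (t = 87.71):
  G = 288.1·(87.71 − 60)^(-0.07551) = 288.1·27.71^(-0.07551) = 288.1·0.77816 = 224.187.
At 7955 K (t = 79.55):
  G = 288.1·(79.55 − 60)^(-0.07551) = 288.1·19.55^(-0.07551) = 288.1·0.79892 = 230.170.
Gain = 230.170 / 224.187 = 1.0267 → 1.027.

1.027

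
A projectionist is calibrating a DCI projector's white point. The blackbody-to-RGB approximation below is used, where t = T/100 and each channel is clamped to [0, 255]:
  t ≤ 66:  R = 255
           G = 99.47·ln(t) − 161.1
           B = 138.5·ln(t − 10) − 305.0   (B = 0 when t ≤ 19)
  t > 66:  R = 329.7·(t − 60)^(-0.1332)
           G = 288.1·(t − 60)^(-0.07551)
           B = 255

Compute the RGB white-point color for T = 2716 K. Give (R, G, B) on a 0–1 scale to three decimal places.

t = 2716/100 = 27.16; the t ≤ 66 branch applies.
R = 255 by definition for t ≤ 66.
G = 99.47·ln 27.16 − 161.1 = 99.47·3.3017 − 161.1 = 167.325.
B = 138.5·ln(27.16 − 10) − 305.0 = 138.5·ln 17.16 − 305.0 = 138.5·2.8426 − 305.0 = 88.697.
Dividing each by 255: (1.0000, 0.6562, 0.3478) → (1.000, 0.656, 0.348).

(1.000, 0.656, 0.348)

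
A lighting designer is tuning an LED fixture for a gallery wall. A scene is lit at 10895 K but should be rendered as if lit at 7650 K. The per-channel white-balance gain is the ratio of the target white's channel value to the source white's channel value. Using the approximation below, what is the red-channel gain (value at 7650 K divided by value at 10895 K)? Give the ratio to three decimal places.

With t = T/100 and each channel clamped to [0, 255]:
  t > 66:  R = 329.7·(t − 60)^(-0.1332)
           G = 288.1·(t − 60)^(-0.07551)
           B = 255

At 10895 K (t = 108.95):
  R = 329.7·(108.95 − 60)^(-0.1332) = 329.7·48.95^(-0.1332) = 329.7·0.59556 = 196.356.
At 7650 K (t = 76.5):
  R = 329.7·(76.5 − 60)^(-0.1332) = 329.7·16.5^(-0.1332) = 329.7·0.68838 = 226.960.
Gain = 226.960 / 196.356 = 1.1559 → 1.156.

1.156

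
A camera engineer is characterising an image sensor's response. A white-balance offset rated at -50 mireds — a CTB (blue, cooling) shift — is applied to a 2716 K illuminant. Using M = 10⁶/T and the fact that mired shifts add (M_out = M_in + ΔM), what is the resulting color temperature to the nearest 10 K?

M_in = 10⁶/2716 = 368.19 mireds.
M_out = 368.19 + (-50) = 318.19 mireds.
T_out = 10⁶/318.19 = 3142.8 K → 3140 K.

3140 K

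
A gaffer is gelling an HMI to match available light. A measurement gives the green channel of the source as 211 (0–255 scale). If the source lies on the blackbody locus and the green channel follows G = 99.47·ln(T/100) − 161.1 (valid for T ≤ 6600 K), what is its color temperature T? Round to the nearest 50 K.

4200 K

ln t = (211 + 161.1) / 99.47 = 3.7408.
t = e^3.7408 = 42.133.
T = 100·t = 4213 K → 4200 K to the nearest 50 K.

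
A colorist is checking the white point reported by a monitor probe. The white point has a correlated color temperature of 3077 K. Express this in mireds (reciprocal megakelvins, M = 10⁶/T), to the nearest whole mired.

M = 10⁶ / 3077 = 324.992 → 325 mireds.

325 mireds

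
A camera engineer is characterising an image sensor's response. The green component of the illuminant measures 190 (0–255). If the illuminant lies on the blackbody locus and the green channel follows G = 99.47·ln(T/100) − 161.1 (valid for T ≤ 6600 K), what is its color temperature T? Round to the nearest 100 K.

3400 K

ln t = (190 + 161.1) / 99.47 = 3.5297.
t = e^3.5297 = 34.114.
T = 100·t = 3411 K → 3400 K to the nearest 100 K.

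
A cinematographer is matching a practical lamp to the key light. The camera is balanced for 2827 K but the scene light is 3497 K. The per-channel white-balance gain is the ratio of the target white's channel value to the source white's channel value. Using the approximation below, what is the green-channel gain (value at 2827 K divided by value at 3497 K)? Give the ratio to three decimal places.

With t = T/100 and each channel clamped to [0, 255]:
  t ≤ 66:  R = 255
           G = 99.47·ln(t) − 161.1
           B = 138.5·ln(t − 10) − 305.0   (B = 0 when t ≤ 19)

0.890

At 3497 K (t = 34.97):
  G = 99.47·ln 34.97 − 161.1 = 99.47·3.5545 − 161.1 = 192.465.
At 2827 K (t = 28.27):
  G = 99.47·ln 28.27 − 161.1 = 99.47·3.3418 − 161.1 = 171.309.
Gain = 171.309 / 192.465 = 0.8901 → 0.890.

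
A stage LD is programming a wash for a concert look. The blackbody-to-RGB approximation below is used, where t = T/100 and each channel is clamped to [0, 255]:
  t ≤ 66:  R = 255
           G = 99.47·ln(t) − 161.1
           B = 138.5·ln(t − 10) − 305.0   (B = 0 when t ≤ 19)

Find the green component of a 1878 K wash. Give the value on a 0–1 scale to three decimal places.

t = 1878/100 = 18.78; the t ≤ 66 branch applies.
G = 99.47·ln 18.78 − 161.1 = 99.47·2.9328 − 161.1 = 130.625.
On a 0–1 scale: 130.625/255 = 0.5123 → 0.512.

0.512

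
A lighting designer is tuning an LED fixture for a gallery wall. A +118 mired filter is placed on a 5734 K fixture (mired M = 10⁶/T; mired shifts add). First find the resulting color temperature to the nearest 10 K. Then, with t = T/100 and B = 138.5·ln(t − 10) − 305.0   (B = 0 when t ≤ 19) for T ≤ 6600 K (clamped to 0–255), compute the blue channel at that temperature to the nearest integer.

136

M_in = 10⁶/5734 = 174.40; M_out = 174.40 + (+118) = 292.40.
T_out = 10⁶/292.40 = 3420.0 K → 3420 K; t = 34.2.
B = 138.5·ln(34.2 − 10) − 305.0 = 138.5·ln 24.2 − 305.0 = 138.5·3.1864 − 305.0 = 136.310.
Rounded: 136.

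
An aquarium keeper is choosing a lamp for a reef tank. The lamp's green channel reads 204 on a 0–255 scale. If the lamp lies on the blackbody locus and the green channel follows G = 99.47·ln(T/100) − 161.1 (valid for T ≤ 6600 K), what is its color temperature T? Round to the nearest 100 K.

ln t = (204 + 161.1) / 99.47 = 3.6705.
t = e^3.6705 = 39.270.
T = 100·t = 3927 K → 3900 K to the nearest 100 K.

3900 K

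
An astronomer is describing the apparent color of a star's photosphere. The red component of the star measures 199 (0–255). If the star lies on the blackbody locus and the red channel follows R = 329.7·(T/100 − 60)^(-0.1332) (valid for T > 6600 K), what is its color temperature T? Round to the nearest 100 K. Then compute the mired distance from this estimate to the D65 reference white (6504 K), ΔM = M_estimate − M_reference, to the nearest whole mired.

(t − 60)^(-0.1332) = 199/329.7 = 0.60358.
t − 60 = 0.60358^(1/-0.1332) = 0.60358^(-7.508) = 44.273, so t = 104.273.
T = 100·t = 10427 K → 10400 K to the nearest 100 K.
M_estimate = 10⁶/10400 = 96.15; M_reference = 10⁶/6504 = 153.75.
ΔM = 96.15 − 153.75 = -57.60 → -58 mireds.

-58 mireds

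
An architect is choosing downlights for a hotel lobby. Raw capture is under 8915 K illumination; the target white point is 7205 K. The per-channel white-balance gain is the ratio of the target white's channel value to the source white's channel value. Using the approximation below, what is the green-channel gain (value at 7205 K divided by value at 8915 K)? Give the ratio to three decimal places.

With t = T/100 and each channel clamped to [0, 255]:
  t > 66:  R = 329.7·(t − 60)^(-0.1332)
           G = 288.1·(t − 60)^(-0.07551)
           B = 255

1.069

At 8915 K (t = 89.15):
  G = 288.1·(89.15 − 60)^(-0.07551) = 288.1·29.15^(-0.07551) = 288.1·0.77518 = 223.331.
At 7205 K (t = 72.05):
  G = 288.1·(72.05 − 60)^(-0.07551) = 288.1·12.05^(-0.07551) = 288.1·0.82866 = 238.736.
Gain = 238.736 / 223.331 = 1.0690 → 1.069.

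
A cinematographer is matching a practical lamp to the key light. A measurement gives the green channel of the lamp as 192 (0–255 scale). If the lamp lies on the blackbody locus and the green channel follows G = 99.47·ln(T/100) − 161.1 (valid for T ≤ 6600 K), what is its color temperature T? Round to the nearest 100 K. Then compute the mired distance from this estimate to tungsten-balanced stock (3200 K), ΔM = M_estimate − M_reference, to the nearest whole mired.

-27 mireds

ln t = (192 + 161.1) / 99.47 = 3.5498.
t = e^3.5498 = 34.807.
T = 100·t = 3481 K → 3500 K to the nearest 100 K.
M_estimate = 10⁶/3500 = 285.71; M_reference = 10⁶/3200 = 312.50.
ΔM = 285.71 − 312.50 = -26.79 → -27 mireds.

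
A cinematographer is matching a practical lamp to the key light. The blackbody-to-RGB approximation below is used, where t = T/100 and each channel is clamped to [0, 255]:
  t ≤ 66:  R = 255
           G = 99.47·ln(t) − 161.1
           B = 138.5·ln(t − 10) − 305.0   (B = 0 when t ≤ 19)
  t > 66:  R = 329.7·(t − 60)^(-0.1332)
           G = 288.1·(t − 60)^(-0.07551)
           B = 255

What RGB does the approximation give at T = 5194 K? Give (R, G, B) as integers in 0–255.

(255, 232, 212)

t = 5194/100 = 51.94; the t ≤ 66 branch applies.
R = 255 by definition for t ≤ 66.
G = 99.47·ln 51.94 − 161.1 = 99.47·3.9501 − 161.1 = 231.815.
B = 138.5·ln(51.94 − 10) − 305.0 = 138.5·ln 41.94 − 305.0 = 138.5·3.7362 − 305.0 = 212.469.
Rounded: (255, 232, 212).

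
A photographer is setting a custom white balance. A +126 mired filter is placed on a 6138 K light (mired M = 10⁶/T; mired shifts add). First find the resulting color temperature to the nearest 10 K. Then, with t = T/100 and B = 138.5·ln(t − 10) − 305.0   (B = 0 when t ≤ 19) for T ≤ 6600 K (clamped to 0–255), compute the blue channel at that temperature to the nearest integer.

139

M_in = 10⁶/6138 = 162.92; M_out = 162.92 + (+126) = 288.92.
T_out = 10⁶/288.92 = 3461.2 K → 3460 K; t = 34.6.
B = 138.5·ln(34.6 − 10) − 305.0 = 138.5·ln 24.6 − 305.0 = 138.5·3.2027 − 305.0 = 138.580.
Rounded: 139.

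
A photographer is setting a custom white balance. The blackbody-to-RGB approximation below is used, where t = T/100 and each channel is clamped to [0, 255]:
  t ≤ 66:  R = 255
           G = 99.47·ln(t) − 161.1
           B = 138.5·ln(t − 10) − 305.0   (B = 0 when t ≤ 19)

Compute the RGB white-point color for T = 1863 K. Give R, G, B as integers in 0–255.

R=255, G=130, B=0

t = 1863/100 = 18.63; the t ≤ 66 branch applies.
R = 255 by definition for t ≤ 66.
G = 99.47·ln 18.63 − 161.1 = 99.47·2.9248 − 161.1 = 129.827.
t = 18.63 ≤ 19, so B = 0.
Rounded: (255, 130, 0).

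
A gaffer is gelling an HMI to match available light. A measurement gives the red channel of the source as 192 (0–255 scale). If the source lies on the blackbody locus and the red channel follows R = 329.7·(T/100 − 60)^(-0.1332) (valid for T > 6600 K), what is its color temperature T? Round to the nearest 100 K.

(t − 60)^(-0.1332) = 192/329.7 = 0.58235.
t − 60 = 0.58235^(1/-0.1332) = 0.58235^(-7.508) = 57.929, so t = 117.929.
T = 100·t = 11793 K → 11800 K to the nearest 100 K.

11800 K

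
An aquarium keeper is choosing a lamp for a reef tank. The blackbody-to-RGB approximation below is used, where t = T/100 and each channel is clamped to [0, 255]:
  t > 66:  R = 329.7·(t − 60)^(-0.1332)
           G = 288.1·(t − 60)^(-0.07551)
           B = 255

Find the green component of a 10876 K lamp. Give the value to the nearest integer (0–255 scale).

t = 10876/100 = 108.76; the t > 66 branch applies.
G = 288.1·(108.76 − 60)^(-0.07551) = 288.1·48.76^(-0.07551) = 288.1·0.74565 = 214.821.
Rounded: 215.

215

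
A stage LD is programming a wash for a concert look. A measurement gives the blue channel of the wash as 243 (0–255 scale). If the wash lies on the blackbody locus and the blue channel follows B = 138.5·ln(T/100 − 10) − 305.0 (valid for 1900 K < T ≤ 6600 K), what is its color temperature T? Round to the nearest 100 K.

ln(t − 10) = (243 + 305.0) / 138.5 = 3.9567.
t − 10 = e^3.9567 = 52.283, so t = 62.283.
T = 100·t = 6228 K → 6200 K to the nearest 100 K.

6200 K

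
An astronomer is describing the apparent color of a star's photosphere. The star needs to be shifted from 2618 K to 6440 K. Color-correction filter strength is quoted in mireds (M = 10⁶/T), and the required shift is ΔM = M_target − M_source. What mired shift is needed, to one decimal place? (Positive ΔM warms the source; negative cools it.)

M_source = 10⁶/2618 = 381.971; M_target = 10⁶/6440 = 155.280.
ΔM = 155.280 − 381.971 = -226.691 → -226.7 mireds, a cooling shift.

-226.7 mireds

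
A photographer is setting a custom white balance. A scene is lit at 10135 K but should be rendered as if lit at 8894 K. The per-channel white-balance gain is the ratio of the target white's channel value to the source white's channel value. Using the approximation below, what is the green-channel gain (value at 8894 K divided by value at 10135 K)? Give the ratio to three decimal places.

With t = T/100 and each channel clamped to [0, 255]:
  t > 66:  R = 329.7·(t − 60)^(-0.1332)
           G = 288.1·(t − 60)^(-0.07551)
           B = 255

At 10135 K (t = 101.35):
  G = 288.1·(101.35 − 60)^(-0.07551) = 288.1·41.35^(-0.07551) = 288.1·0.75499 = 217.512.
At 8894 K (t = 88.94):
  G = 288.1·(88.94 − 60)^(-0.07551) = 288.1·28.94^(-0.07551) = 288.1·0.77561 = 223.453.
Gain = 223.453 / 217.512 = 1.0273 → 1.027.

1.027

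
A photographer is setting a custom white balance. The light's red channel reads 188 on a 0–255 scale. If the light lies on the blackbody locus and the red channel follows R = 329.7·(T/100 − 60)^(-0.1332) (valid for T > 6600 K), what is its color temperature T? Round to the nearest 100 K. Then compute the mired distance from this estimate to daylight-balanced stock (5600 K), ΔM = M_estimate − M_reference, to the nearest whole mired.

(t − 60)^(-0.1332) = 188/329.7 = 0.57022.
t − 60 = 0.57022^(1/-0.1332) = 0.57022^(-7.508) = 67.848, so t = 127.848.
T = 100·t = 12785 K → 12800 K to the nearest 100 K.
M_estimate = 10⁶/12800 = 78.12; M_reference = 10⁶/5600 = 178.57.
ΔM = 78.12 − 178.57 = -100.45 → -100 mireds.

-100 mireds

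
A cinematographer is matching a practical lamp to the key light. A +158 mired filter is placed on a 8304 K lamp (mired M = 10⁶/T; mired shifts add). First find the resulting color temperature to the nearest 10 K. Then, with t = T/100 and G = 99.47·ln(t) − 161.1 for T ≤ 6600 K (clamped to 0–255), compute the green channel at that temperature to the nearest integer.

M_in = 10⁶/8304 = 120.42; M_out = 120.42 + (+158) = 278.42.
T_out = 10⁶/278.42 = 3591.6 K → 3590 K; t = 35.9.
G = 99.47·ln 35.9 − 161.1 = 99.47·3.5807 − 161.1 = 195.076.
Rounded: 195.

195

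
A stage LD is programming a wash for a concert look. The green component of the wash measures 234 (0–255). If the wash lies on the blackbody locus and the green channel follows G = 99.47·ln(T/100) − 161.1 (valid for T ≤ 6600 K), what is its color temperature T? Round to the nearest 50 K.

5300 K

ln t = (234 + 161.1) / 99.47 = 3.9721.
t = e^3.9721 = 53.093.
T = 100·t = 5309 K → 5300 K to the nearest 50 K.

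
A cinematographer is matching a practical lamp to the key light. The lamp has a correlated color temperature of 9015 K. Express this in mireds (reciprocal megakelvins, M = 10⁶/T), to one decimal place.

M = 10⁶ / 9015 = 110.926 → 110.9 mireds.

110.9 mireds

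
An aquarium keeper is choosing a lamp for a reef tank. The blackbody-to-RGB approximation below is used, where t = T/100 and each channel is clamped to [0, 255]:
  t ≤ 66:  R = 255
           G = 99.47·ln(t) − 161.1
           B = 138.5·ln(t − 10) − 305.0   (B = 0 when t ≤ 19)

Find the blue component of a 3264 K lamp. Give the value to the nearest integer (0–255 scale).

t = 3264/100 = 32.64; the t ≤ 66 branch applies.
B = 138.5·ln(32.64 − 10) − 305.0 = 138.5·ln 22.64 − 305.0 = 138.5·3.1197 − 305.0 = 127.081.
Rounded: 127.

127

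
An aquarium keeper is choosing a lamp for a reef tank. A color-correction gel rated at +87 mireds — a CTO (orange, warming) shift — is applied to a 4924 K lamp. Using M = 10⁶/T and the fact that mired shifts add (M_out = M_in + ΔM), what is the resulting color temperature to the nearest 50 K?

M_in = 10⁶/4924 = 203.09 mireds.
M_out = 203.09 + (+87) = 290.09 mireds.
T_out = 10⁶/290.09 = 3447.2 K → 3450 K.

3450 K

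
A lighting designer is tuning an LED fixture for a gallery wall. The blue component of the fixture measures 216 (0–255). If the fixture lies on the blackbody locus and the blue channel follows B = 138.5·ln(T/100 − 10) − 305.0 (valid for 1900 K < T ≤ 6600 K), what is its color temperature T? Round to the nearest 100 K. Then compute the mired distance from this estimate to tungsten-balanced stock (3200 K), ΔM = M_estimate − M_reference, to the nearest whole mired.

ln(t − 10) = (216 + 305.0) / 138.5 = 3.7617.
t − 10 = e^3.7617 = 43.023, so t = 53.023.
T = 100·t = 5302 K → 5300 K to the nearest 100 K.
M_estimate = 10⁶/5300 = 188.68; M_reference = 10⁶/3200 = 312.50.
ΔM = 188.68 − 312.50 = -123.82 → -124 mireds.

-124 mireds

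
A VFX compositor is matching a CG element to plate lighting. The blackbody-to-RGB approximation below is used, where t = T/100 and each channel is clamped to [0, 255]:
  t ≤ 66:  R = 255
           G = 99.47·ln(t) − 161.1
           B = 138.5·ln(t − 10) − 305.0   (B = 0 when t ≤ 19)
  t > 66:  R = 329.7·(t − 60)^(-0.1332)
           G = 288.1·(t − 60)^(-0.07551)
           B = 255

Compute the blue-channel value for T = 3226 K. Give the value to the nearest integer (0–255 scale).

t = 3226/100 = 32.26; the t ≤ 66 branch applies.
B = 138.5·ln(32.26 − 10) − 305.0 = 138.5·ln 22.26 − 305.0 = 138.5·3.1028 − 305.0 = 124.737.
Rounded: 125.

125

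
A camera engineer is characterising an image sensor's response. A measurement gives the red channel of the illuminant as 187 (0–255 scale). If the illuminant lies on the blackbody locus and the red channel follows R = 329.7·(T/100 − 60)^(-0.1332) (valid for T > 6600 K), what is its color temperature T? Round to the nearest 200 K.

(t − 60)^(-0.1332) = 187/329.7 = 0.56718.
t − 60 = 0.56718^(1/-0.1332) = 0.56718^(-7.508) = 70.620, so t = 130.620.
T = 100·t = 13062 K → 13000 K to the nearest 200 K.

13000 K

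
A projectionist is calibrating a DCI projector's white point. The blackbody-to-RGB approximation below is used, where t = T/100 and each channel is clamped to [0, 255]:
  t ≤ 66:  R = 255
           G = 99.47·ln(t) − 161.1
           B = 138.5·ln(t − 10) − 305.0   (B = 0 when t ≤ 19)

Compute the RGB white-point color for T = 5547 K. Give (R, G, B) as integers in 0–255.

t = 5547/100 = 55.47; the t ≤ 66 branch applies.
R = 255 by definition for t ≤ 66.
G = 99.47·ln 55.47 − 161.1 = 99.47·4.0158 − 161.1 = 238.356.
B = 138.5·ln(55.47 − 10) − 305.0 = 138.5·ln 45.47 − 305.0 = 138.5·3.8171 − 305.0 = 223.662.
Rounded: (255, 238, 224).

(255, 238, 224)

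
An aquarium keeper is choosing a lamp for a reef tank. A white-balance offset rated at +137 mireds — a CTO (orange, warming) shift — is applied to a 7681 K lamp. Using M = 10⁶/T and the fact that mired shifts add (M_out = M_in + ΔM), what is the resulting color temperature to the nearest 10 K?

3740 K

M_in = 10⁶/7681 = 130.19 mireds.
M_out = 130.19 + (+137) = 267.19 mireds.
T_out = 10⁶/267.19 = 3742.6 K → 3740 K.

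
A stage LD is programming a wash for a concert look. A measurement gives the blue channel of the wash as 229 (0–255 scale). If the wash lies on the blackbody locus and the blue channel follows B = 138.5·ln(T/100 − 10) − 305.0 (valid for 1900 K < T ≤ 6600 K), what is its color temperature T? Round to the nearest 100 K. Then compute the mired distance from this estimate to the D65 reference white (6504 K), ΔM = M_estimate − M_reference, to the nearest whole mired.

+22 mireds

ln(t − 10) = (229 + 305.0) / 138.5 = 3.8556.
t − 10 = e^3.8556 = 47.257, so t = 57.257.
T = 100·t = 5726 K → 5700 K to the nearest 100 K.
M_estimate = 10⁶/5700 = 175.44; M_reference = 10⁶/6504 = 153.75.
ΔM = 175.44 − 153.75 = 21.69 → +22 mireds.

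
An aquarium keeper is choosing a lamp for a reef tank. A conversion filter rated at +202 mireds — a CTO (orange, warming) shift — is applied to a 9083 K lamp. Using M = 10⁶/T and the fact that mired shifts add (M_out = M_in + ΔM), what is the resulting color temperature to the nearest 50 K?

3200 K

M_in = 10⁶/9083 = 110.10 mireds.
M_out = 110.10 + (+202) = 312.10 mireds.
T_out = 10⁶/312.10 = 3204.1 K → 3200 K.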